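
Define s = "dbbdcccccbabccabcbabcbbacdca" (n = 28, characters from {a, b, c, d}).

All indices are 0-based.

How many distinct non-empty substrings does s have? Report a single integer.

355

sorted suffixes:
  #0 SA[0]=27  'a'
  #1 SA[1]=14  'abcbabcbbacdca'
  #2 SA[2]=18  'abcbbacdca'
  #3 SA[3]=10  'abccabcbabcbbacdca'
  #4 SA[4]=23  'acdca'
  #5 SA[5]=17  'babcbbacdca'
  #6 SA[6]=9  'babccabcbabcbbacdca'
  #7 SA[7]=22  'bacdca'
  #8 SA[8]=21  'bbacdca'
  #9 SA[9]=1  'bbdcccccbabccabcbabcbbacdca'
  #10 SA[10]=15  'bcbabcbbacdca'
  #11 SA[11]=19  'bcbbacdca'
  #12 SA[12]=11  'bccabcbabcbbacdca'
  #13 SA[13]=2  'bdcccccbabccabcbabcbbacdca'
  #14 SA[14]=26  'ca'
  #15 SA[15]=13  'cabcbabcbbacdca'
  #16 SA[16]=16  'cbabcbbacdca'
  #17 SA[17]=8  'cbabccabcbabcbbacdca'
  #18 SA[18]=20  'cbbacdca'
  #19 SA[19]=12  'ccabcbabcbbacdca'
  #20 SA[20]=7  'ccbabccabcbabcbbacdca'
  #21 SA[21]=6  'cccbabccabcbabcbbacdca'
  #22 SA[22]=5  'ccccbabccabcbabcbbacdca'
  #23 SA[23]=4  'cccccbabccabcbabcbbacdca'
  #24 SA[24]=24  'cdca'
  #25 SA[25]=0  'dbbdcccccbabccabcbabcbbacdca'
  #26 SA[26]=25  'dca'
  #27 SA[27]=3  'dcccccbabccabcbabcbbacdca'

SA = [27, 14, 18, 10, 23, 17, 9, 22, 21, 1, 15, 19, 11, 2, 26, 13, 16, 8, 20, 12, 7, 6, 5, 4, 24, 0, 25, 3]
[i] adj suffixes → lcp
  [1] 27/14 → 1 ('a')
  [2] 14/18 → 4 ('abcb')
  [3] 18/10 → 3 ('abc')
  [4] 10/23 → 1 ('a')
  [5] 23/17 → 0 ('')
  [6] 17/9 → 4 ('babc')
  [7] 9/22 → 2 ('ba')
  [8] 22/21 → 1 ('b')
  [9] 21/1 → 2 ('bb')
  [10] 1/15 → 1 ('b')
  [11] 15/19 → 3 ('bcb')
  [12] 19/11 → 2 ('bc')
  [13] 11/2 → 1 ('b')
  [14] 2/26 → 0 ('')
  [15] 26/13 → 2 ('ca')
  [16] 13/16 → 1 ('c')
  [17] 16/8 → 5 ('cbabc')
  [18] 8/20 → 2 ('cb')
  [19] 20/12 → 1 ('c')
  [20] 12/7 → 2 ('cc')
  [21] 7/6 → 2 ('cc')
  [22] 6/5 → 3 ('ccc')
  [23] 5/4 → 4 ('cccc')
  [24] 4/24 → 1 ('c')
  [25] 24/0 → 0 ('')
  [26] 0/25 → 1 ('d')
  [27] 25/3 → 2 ('dc')

n(n+1)/2 = 28·29/2 = 406
Σ LCP = 0 + 1 + 4 + 3 + 1 + 0 + 4 + 2 + 1 + 2 + 1 + 3 + 2 + 1 + 0 + 2 + 1 + 5 + 2 + 1 + 2 + 2 + 3 + 4 + 1 + 0 + 1 + 2 = 51
distinct = 406 − 51 = 355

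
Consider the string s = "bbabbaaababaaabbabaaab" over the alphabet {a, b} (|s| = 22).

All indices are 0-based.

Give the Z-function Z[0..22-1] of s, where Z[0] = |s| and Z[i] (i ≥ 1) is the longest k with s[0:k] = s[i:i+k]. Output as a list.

[22, 1, 0, 3, 1, 0, 0, 0, 1, 0, 1, 0, 0, 0, 4, 1, 0, 1, 0, 0, 0, 1]

Z[0]=22
i=1: i≥r, start 0; Z[1]=1 grow→box=[1,2)
i=2: i≥r, start 0; Z[2]=0
i=3: i≥r, start 0; Z[3]=3 grow→box=[3,6)
i=4: min(r-i=2, Z[1]=1)=1; Z[4]=1
i=5: min(r-i=1, Z[2]=0)=0; Z[5]=0
i=6: i≥r, start 0; Z[6]=0
i=7: i≥r, start 0; Z[7]=0
i=8: i≥r, start 0; Z[8]=1 grow→box=[8,9)
i=9: i≥r, start 0; Z[9]=0
i=10: i≥r, start 0; Z[10]=1 grow→box=[10,11)
i=11: i≥r, start 0; Z[11]=0
i=12: i≥r, start 0; Z[12]=0
i=13: i≥r, start 0; Z[13]=0
i=14: i≥r, start 0; Z[14]=4 grow→box=[14,18)
i=15: min(r-i=3, Z[1]=1)=1; Z[15]=1
i=16: min(r-i=2, Z[2]=0)=0; Z[16]=0
i=17: min(r-i=1, Z[3]=3)=1; Z[17]=1
i=18: i≥r, start 0; Z[18]=0
i=19: i≥r, start 0; Z[19]=0
i=20: i≥r, start 0; Z[20]=0
i=21: i≥r, start 0; Z[21]=1 grow→box=[21,22)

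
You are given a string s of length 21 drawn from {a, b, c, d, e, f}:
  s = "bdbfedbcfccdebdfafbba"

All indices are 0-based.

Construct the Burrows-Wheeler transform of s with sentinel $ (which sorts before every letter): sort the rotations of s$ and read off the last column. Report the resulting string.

abfbfd$edfcbebcbdfdacb

rank  rotation                last
    0  $bdbfedbcfccdebdfafbba  a
    1  a$bdbfedbcfccdebdfafbb  b
    2  afbba$bdbfedbcfccdebdf  f
    3  ba$bdbfedbcfccdebdfafb  b
    4  bba$bdbfedbcfccdebdfaf  f
    5  bcfccdebdfafbba$bdbfed  d
    6  bdbfedbcfccdebdfafbba$  $
    7  bdfafbba$bdbfedbcfccde  e
    8  bfedbcfccdebdfafbba$bd  d
    9  ccdebdfafbba$bdbfedbcf  f
   10  cdebdfafbba$bdbfedbcfc  c
   11  cfccdebdfafbba$bdbfedb  b
   12  dbcfccdebdfafbba$bdbfe  e
   13  dbfedbcfccdebdfafbba$b  b
   14  debdfafbba$bdbfedbcfcc  c
   15  dfafbba$bdbfedbcfccdeb  b
   16  ebdfafbba$bdbfedbcfccd  d
   17  edbcfccdebdfafbba$bdbf  f
   18  fafbba$bdbfedbcfccdebd  d
   19  fbba$bdbfedbcfccdebdfa  a
   20  fccdebdfafbba$bdbfedbc  c
   21  fedbcfccdebdfafbba$bdb  b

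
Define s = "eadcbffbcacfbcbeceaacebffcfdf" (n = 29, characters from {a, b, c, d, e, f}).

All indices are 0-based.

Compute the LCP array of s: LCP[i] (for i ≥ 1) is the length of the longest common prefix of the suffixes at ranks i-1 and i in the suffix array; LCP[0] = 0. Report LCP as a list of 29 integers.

rank→(start, suffix):
  0 → (18, 'aacebffcfdf')
  1 → (19, 'acebffcfdf')
  2 → (9, 'acfbcbeceaacebffcfdf')
  3 → (1, 'adcbffbcacfbcbeceaacebffcfdf')
  4 → (7, 'bcacfbcbeceaacebffcfdf')
  5 → (12, 'bcbeceaacebffcfdf')
  6 → (14, 'beceaacebffcfdf')
  7 → (4, 'bffbcacfbcbeceaacebffcfdf')
  8 → (22, 'bffcfdf')
  9 → (8, 'cacfbcbeceaacebffcfdf')
  10 → (13, 'cbeceaacebffcfdf')
  11 → (3, 'cbffbcacfbcbeceaacebffcfdf')
  12 → (16, 'ceaacebffcfdf')
  13 → (20, 'cebffcfdf')
  14 → (10, 'cfbcbeceaacebffcfdf')
  15 → (25, 'cfdf')
  16 → (2, 'dcbffbcacfbcbeceaacebffcfdf')
  17 → (27, 'df')
  18 → (17, 'eaacebffcfdf')
  19 → (0, 'eadcbffbcacfbcbeceaacebffcfdf')
  20 → (21, 'ebffcfdf')
  21 → (15, 'eceaacebffcfdf')
  22 → (28, 'f')
  23 → (6, 'fbcacfbcbeceaacebffcfdf')
  24 → (11, 'fbcbeceaacebffcfdf')
  25 → (24, 'fcfdf')
  26 → (26, 'fdf')
  27 → (5, 'ffbcacfbcbeceaacebffcfdf')
  28 → (23, 'ffcfdf')

SA = [18, 19, 9, 1, 7, 12, 14, 4, 22, 8, 13, 3, 16, 20, 10, 25, 2, 27, 17, 0, 21, 15, 28, 6, 11, 24, 26, 5, 23]
rank  pair      lcp
   1  s[18:],s[19:]  1  'a'
   2  s[19:],s[9:]  2  'ac'
   3  s[9:],s[1:]  1  'a'
   4  s[1:],s[7:]  0  ''
   5  s[7:],s[12:]  2  'bc'
   6  s[12:],s[14:]  1  'b'
   7  s[14:],s[4:]  1  'b'
   8  s[4:],s[22:]  3  'bff'
   9  s[22:],s[8:]  0  ''
  10  s[8:],s[13:]  1  'c'
  11  s[13:],s[3:]  2  'cb'
  12  s[3:],s[16:]  1  'c'
  13  s[16:],s[20:]  2  'ce'
  14  s[20:],s[10:]  1  'c'
  15  s[10:],s[25:]  2  'cf'
  16  s[25:],s[2:]  0  ''
  17  s[2:],s[27:]  1  'd'
  18  s[27:],s[17:]  0  ''
  19  s[17:],s[0:]  2  'ea'
  20  s[0:],s[21:]  1  'e'
  21  s[21:],s[15:]  1  'e'
  22  s[15:],s[28:]  0  ''
  23  s[28:],s[6:]  1  'f'
  24  s[6:],s[11:]  3  'fbc'
  25  s[11:],s[24:]  1  'f'
  26  s[24:],s[26:]  1  'f'
  27  s[26:],s[5:]  1  'f'
  28  s[5:],s[23:]  2  'ff'

[0, 1, 2, 1, 0, 2, 1, 1, 3, 0, 1, 2, 1, 2, 1, 2, 0, 1, 0, 2, 1, 1, 0, 1, 3, 1, 1, 1, 2]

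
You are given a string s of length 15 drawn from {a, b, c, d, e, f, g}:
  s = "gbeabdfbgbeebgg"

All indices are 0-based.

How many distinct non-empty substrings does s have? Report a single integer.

sorted suffixes:
  #0 SA[0]=3  'abdfbgbeebgg'
  #1 SA[1]=4  'bdfbgbeebgg'
  #2 SA[2]=1  'beabdfbgbeebgg'
  #3 SA[3]=9  'beebgg'
  #4 SA[4]=7  'bgbeebgg'
  #5 SA[5]=12  'bgg'
  #6 SA[6]=5  'dfbgbeebgg'
  #7 SA[7]=2  'eabdfbgbeebgg'
  #8 SA[8]=11  'ebgg'
  #9 SA[9]=10  'eebgg'
  #10 SA[10]=6  'fbgbeebgg'
  #11 SA[11]=14  'g'
  #12 SA[12]=0  'gbeabdfbgbeebgg'
  #13 SA[13]=8  'gbeebgg'
  #14 SA[14]=13  'gg'

SA = [3, 4, 1, 9, 7, 12, 5, 2, 11, 10, 6, 14, 0, 8, 13]
[i] adj suffixes → lcp
  [1] 3/4 → 0 ('')
  [2] 4/1 → 1 ('b')
  [3] 1/9 → 2 ('be')
  [4] 9/7 → 1 ('b')
  [5] 7/12 → 2 ('bg')
  [6] 12/5 → 0 ('')
  [7] 5/2 → 0 ('')
  [8] 2/11 → 1 ('e')
  [9] 11/10 → 1 ('e')
  [10] 10/6 → 0 ('')
  [11] 6/14 → 0 ('')
  [12] 14/0 → 1 ('g')
  [13] 0/8 → 3 ('gbe')
  [14] 8/13 → 1 ('g')

n(n+1)/2 = 15·16/2 = 120
Σ LCP = 0 + 0 + 1 + 2 + 1 + 2 + 0 + 0 + 1 + 1 + 0 + 0 + 1 + 3 + 1 = 13
distinct = 120 − 13 = 107

107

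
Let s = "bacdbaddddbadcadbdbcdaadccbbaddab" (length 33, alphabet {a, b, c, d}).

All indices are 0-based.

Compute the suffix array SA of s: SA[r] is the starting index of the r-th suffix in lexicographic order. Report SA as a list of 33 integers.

rank | idx | suffix
   0 |  21 | aadccbbaddab
   1 |  31 | ab
   2 |   1 | acdbaddddbadcadbdbcdaadccbbaddab
   3 |  14 | adbdbcdaadccbbaddab
   4 |  11 | adcadbdbcdaadccbbaddab
   5 |  22 | adccbbaddab
   6 |  28 | addab
   7 |   5 | addddbadcadbdbcdaadccbbaddab
   8 |  32 | b
   9 |   0 | bacdbaddddbadcadbdbcdaadccbbaddab
  10 |  10 | badcadbdbcdaadccbbaddab
  11 |  27 | baddab
  12 |   4 | baddddbadcadbdbcdaadccbbaddab
  13 |  26 | bbaddab
  14 |  18 | bcdaadccbbaddab
  15 |  16 | bdbcdaadccbbaddab
  16 |  13 | cadbdbcdaadccbbaddab
  17 |  25 | cbbaddab
  18 |  24 | ccbbaddab
  19 |  19 | cdaadccbbaddab
  20 |   2 | cdbaddddbadcadbdbcdaadccbbaddab
  21 |  20 | daadccbbaddab
  22 |  30 | dab
  23 |   9 | dbadcadbdbcdaadccbbaddab
  24 |   3 | dbaddddbadcadbdbcdaadccbbaddab
  25 |  17 | dbcdaadccbbaddab
  26 |  15 | dbdbcdaadccbbaddab
  27 |  12 | dcadbdbcdaadccbbaddab
  28 |  23 | dccbbaddab
  29 |  29 | ddab
  30 |   8 | ddbadcadbdbcdaadccbbaddab
  31 |   7 | dddbadcadbdbcdaadccbbaddab
  32 |   6 | ddddbadcadbdbcdaadccbbaddab

[21, 31, 1, 14, 11, 22, 28, 5, 32, 0, 10, 27, 4, 26, 18, 16, 13, 25, 24, 19, 2, 20, 30, 9, 3, 17, 15, 12, 23, 29, 8, 7, 6]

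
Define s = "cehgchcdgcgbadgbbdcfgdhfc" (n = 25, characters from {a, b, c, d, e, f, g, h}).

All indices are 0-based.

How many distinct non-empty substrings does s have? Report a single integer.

sorted suffixes:
  #0 SA[0]=12  'adgbbdcfgdhfc'
  #1 SA[1]=11  'badgbbdcfgdhfc'
  #2 SA[2]=15  'bbdcfgdhfc'
  #3 SA[3]=16  'bdcfgdhfc'
  #4 SA[4]=24  'c'
  #5 SA[5]=6  'cdgcgbadgbbdcfgdhfc'
  #6 SA[6]=0  'cehgchcdgcgbadgbbdcfgdhfc'
  #7 SA[7]=18  'cfgdhfc'
  #8 SA[8]=9  'cgbadgbbdcfgdhfc'
  #9 SA[9]=4  'chcdgcgbadgbbdcfgdhfc'
  #10 SA[10]=17  'dcfgdhfc'
  #11 SA[11]=13  'dgbbdcfgdhfc'
  #12 SA[12]=7  'dgcgbadgbbdcfgdhfc'
  #13 SA[13]=21  'dhfc'
  #14 SA[14]=1  'ehgchcdgcgbadgbbdcfgdhfc'
  #15 SA[15]=23  'fc'
  #16 SA[16]=19  'fgdhfc'
  #17 SA[17]=10  'gbadgbbdcfgdhfc'
  #18 SA[18]=14  'gbbdcfgdhfc'
  #19 SA[19]=8  'gcgbadgbbdcfgdhfc'
  #20 SA[20]=3  'gchcdgcgbadgbbdcfgdhfc'
  #21 SA[21]=20  'gdhfc'
  #22 SA[22]=5  'hcdgcgbadgbbdcfgdhfc'
  #23 SA[23]=22  'hfc'
  #24 SA[24]=2  'hgchcdgcgbadgbbdcfgdhfc'

SA = [12, 11, 15, 16, 24, 6, 0, 18, 9, 4, 17, 13, 7, 21, 1, 23, 19, 10, 14, 8, 3, 20, 5, 22, 2]
i: (SA[i-1],SA[i]) lcp shared
  1: (12,11) 0 ''
  2: (11,15) 1 'b'
  3: (15,16) 1 'b'
  4: (16,24) 0 ''
  5: (24,6) 1 'c'
  6: (6,0) 1 'c'
  7: (0,18) 1 'c'
  8: (18,9) 1 'c'
  9: (9,4) 1 'c'
  10: (4,17) 0 ''
  11: (17,13) 1 'd'
  12: (13,7) 2 'dg'
  13: (7,21) 1 'd'
  14: (21,1) 0 ''
  15: (1,23) 0 ''
  16: (23,19) 1 'f'
  17: (19,10) 0 ''
  18: (10,14) 2 'gb'
  19: (14,8) 1 'g'
  20: (8,3) 2 'gc'
  21: (3,20) 1 'g'
  22: (20,5) 0 ''
  23: (5,22) 1 'h'
  24: (22,2) 1 'h'

n(n+1)/2 = 25·26/2 = 325
Σ LCP = 0 + 0 + 1 + 1 + 0 + 1 + 1 + 1 + 1 + 1 + 0 + 1 + 2 + 1 + 0 + 0 + 1 + 0 + 2 + 1 + 2 + 1 + 0 + 1 + 1 = 20
distinct = 325 − 20 = 305

305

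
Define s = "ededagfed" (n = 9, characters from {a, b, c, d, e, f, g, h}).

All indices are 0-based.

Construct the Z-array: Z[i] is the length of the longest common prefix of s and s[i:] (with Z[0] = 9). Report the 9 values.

Z[0]=9
i=1: i≥r, start 0; Z[1]=0
i=2: i≥r, start 0; Z[2]=2 grow→box=[2,4)
i=3: min(r-i=1, Z[1]=0)=0; Z[3]=0
i=4: i≥r, start 0; Z[4]=0
i=5: i≥r, start 0; Z[5]=0
i=6: i≥r, start 0; Z[6]=0
i=7: i≥r, start 0; Z[7]=2 grow→box=[7,9)
i=8: min(r-i=1, Z[1]=0)=0; Z[8]=0

[9, 0, 2, 0, 0, 0, 0, 2, 0]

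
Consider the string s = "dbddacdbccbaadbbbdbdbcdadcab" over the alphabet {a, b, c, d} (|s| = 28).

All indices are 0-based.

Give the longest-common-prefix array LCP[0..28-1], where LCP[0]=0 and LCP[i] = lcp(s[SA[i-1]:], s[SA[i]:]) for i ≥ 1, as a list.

[0, 1, 1, 1, 2, 0, 1, 1, 2, 1, 2, 1, 3, 2, 0, 1, 1, 1, 2, 0, 2, 1, 2, 3, 2, 3, 1, 1]

rank→(start, suffix):
  0 → (11, 'aadbbbdbdbcdadcab')
  1 → (26, 'ab')
  2 → (4, 'acdbccbaadbbbdbdbcdadcab')
  3 → (12, 'adbbbdbdbcdadcab')
  4 → (23, 'adcab')
  5 → (27, 'b')
  6 → (10, 'baadbbbdbdbcdadcab')
  7 → (14, 'bbbdbdbcdadcab')
  8 → (15, 'bbdbdbcdadcab')
  9 → (7, 'bccbaadbbbdbdbcdadcab')
  10 → (20, 'bcdadcab')
  11 → (18, 'bdbcdadcab')
  12 → (16, 'bdbdbcdadcab')
  13 → (1, 'bddacdbccbaadbbbdbdbcdadcab')
  14 → (25, 'cab')
  15 → (9, 'cbaadbbbdbdbcdadcab')
  16 → (8, 'ccbaadbbbdbdbcdadcab')
  17 → (21, 'cdadcab')
  18 → (5, 'cdbccbaadbbbdbdbcdadcab')
  19 → (3, 'dacdbccbaadbbbdbdbcdadcab')
  20 → (22, 'dadcab')
  21 → (13, 'dbbbdbdbcdadcab')
  22 → (6, 'dbccbaadbbbdbdbcdadcab')
  23 → (19, 'dbcdadcab')
  24 → (17, 'dbdbcdadcab')
  25 → (0, 'dbddacdbccbaadbbbdbdbcdadcab')
  26 → (24, 'dcab')
  27 → (2, 'ddacdbccbaadbbbdbdbcdadcab')

SA = [11, 26, 4, 12, 23, 27, 10, 14, 15, 7, 20, 18, 16, 1, 25, 9, 8, 21, 5, 3, 22, 13, 6, 19, 17, 0, 24, 2]
i: (SA[i-1],SA[i]) lcp shared
  1: (11,26) 1 'a'
  2: (26,4) 1 'a'
  3: (4,12) 1 'a'
  4: (12,23) 2 'ad'
  5: (23,27) 0 ''
  6: (27,10) 1 'b'
  7: (10,14) 1 'b'
  8: (14,15) 2 'bb'
  9: (15,7) 1 'b'
  10: (7,20) 2 'bc'
  11: (20,18) 1 'b'
  12: (18,16) 3 'bdb'
  13: (16,1) 2 'bd'
  14: (1,25) 0 ''
  15: (25,9) 1 'c'
  16: (9,8) 1 'c'
  17: (8,21) 1 'c'
  18: (21,5) 2 'cd'
  19: (5,3) 0 ''
  20: (3,22) 2 'da'
  21: (22,13) 1 'd'
  22: (13,6) 2 'db'
  23: (6,19) 3 'dbc'
  24: (19,17) 2 'db'
  25: (17,0) 3 'dbd'
  26: (0,24) 1 'd'
  27: (24,2) 1 'd'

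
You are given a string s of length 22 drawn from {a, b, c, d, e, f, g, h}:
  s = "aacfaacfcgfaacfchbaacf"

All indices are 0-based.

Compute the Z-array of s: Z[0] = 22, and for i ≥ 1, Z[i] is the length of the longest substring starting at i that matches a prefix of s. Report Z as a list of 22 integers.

Z[0]=22
i=1: fresh scan; Z[1]=1 scan→box=[1,2)
i=2: fresh scan; Z[2]=0
i=3: fresh scan; Z[3]=0
i=4: fresh scan; Z[4]=4 scan→box=[4,8)
i=5: min(r-i=3, Z[1]=1)=1; Z[5]=1
i=6: min(r-i=2, Z[2]=0)=0; Z[6]=0
i=7: min(r-i=1, Z[3]=0)=0; Z[7]=0
i=8: fresh scan; Z[8]=0
i=9: fresh scan; Z[9]=0
i=10: fresh scan; Z[10]=0
i=11: fresh scan; Z[11]=4 scan→box=[11,15)
i=12: min(r-i=3, Z[1]=1)=1; Z[12]=1
i=13: min(r-i=2, Z[2]=0)=0; Z[13]=0
i=14: min(r-i=1, Z[3]=0)=0; Z[14]=0
i=15: fresh scan; Z[15]=0
i=16: fresh scan; Z[16]=0
i=17: fresh scan; Z[17]=0
i=18: fresh scan; Z[18]=4 scan→box=[18,22)
i=19: min(r-i=3, Z[1]=1)=1; Z[19]=1
i=20: min(r-i=2, Z[2]=0)=0; Z[20]=0
i=21: min(r-i=1, Z[3]=0)=0; Z[21]=0

[22, 1, 0, 0, 4, 1, 0, 0, 0, 0, 0, 4, 1, 0, 0, 0, 0, 0, 4, 1, 0, 0]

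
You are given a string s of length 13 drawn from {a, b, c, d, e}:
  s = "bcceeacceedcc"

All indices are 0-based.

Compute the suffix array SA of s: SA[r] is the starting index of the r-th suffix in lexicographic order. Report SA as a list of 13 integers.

[5, 0, 12, 11, 1, 6, 2, 7, 10, 4, 9, 3, 8]

sorted suffixes:
  #0 SA[0]=5  'acceedcc'
  #1 SA[1]=0  'bcceeacceedcc'
  #2 SA[2]=12  'c'
  #3 SA[3]=11  'cc'
  #4 SA[4]=1  'cceeacceedcc'
  #5 SA[5]=6  'cceedcc'
  #6 SA[6]=2  'ceeacceedcc'
  #7 SA[7]=7  'ceedcc'
  #8 SA[8]=10  'dcc'
  #9 SA[9]=4  'eacceedcc'
  #10 SA[10]=9  'edcc'
  #11 SA[11]=3  'eeacceedcc'
  #12 SA[12]=8  'eedcc'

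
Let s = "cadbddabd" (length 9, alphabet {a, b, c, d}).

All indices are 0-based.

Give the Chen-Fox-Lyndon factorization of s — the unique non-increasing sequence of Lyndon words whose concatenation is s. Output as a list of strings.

emit factor 1: 'c' (i=0, period=1)
emit factor 2: 'adbdd' (i=1, period=5)
emit factor 3: 'abd' (i=6, period=3)

["c", "adbdd", "abd"]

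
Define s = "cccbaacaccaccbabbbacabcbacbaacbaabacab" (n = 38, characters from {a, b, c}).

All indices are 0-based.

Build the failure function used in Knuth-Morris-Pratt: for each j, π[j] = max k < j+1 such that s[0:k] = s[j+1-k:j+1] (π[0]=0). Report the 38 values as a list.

π[0] = 0
j=1 s[j]='c': π[1]=1 (border 'c')
j=2 s[j]='c': π[2]=2 (border 'cc')
j=3 s[j]='b': k: 2→1→0; π[3]=0 (border '')
j=4 s[j]='a': π[4]=0 (border '')
j=5 s[j]='a': π[5]=0 (border '')
j=6 s[j]='c': π[6]=1 (border 'c')
j=7 s[j]='a': k: 1→0; π[7]=0 (border '')
j=8 s[j]='c': π[8]=1 (border 'c')
j=9 s[j]='c': π[9]=2 (border 'cc')
j=10 s[j]='a': k: 2→1→0; π[10]=0 (border '')
j=11 s[j]='c': π[11]=1 (border 'c')
j=12 s[j]='c': π[12]=2 (border 'cc')
j=13 s[j]='b': k: 2→1→0; π[13]=0 (border '')
j=14 s[j]='a': π[14]=0 (border '')
j=15 s[j]='b': π[15]=0 (border '')
j=16 s[j]='b': π[16]=0 (border '')
j=17 s[j]='b': π[17]=0 (border '')
j=18 s[j]='a': π[18]=0 (border '')
j=19 s[j]='c': π[19]=1 (border 'c')
j=20 s[j]='a': k: 1→0; π[20]=0 (border '')
j=21 s[j]='b': π[21]=0 (border '')
j=22 s[j]='c': π[22]=1 (border 'c')
j=23 s[j]='b': k: 1→0; π[23]=0 (border '')
j=24 s[j]='a': π[24]=0 (border '')
j=25 s[j]='c': π[25]=1 (border 'c')
j=26 s[j]='b': k: 1→0; π[26]=0 (border '')
j=27 s[j]='a': π[27]=0 (border '')
j=28 s[j]='a': π[28]=0 (border '')
j=29 s[j]='c': π[29]=1 (border 'c')
j=30 s[j]='b': k: 1→0; π[30]=0 (border '')
j=31 s[j]='a': π[31]=0 (border '')
j=32 s[j]='a': π[32]=0 (border '')
j=33 s[j]='b': π[33]=0 (border '')
j=34 s[j]='a': π[34]=0 (border '')
j=35 s[j]='c': π[35]=1 (border 'c')
j=36 s[j]='a': k: 1→0; π[36]=0 (border '')
j=37 s[j]='b': π[37]=0 (border '')

[0, 1, 2, 0, 0, 0, 1, 0, 1, 2, 0, 1, 2, 0, 0, 0, 0, 0, 0, 1, 0, 0, 1, 0, 0, 1, 0, 0, 0, 1, 0, 0, 0, 0, 0, 1, 0, 0]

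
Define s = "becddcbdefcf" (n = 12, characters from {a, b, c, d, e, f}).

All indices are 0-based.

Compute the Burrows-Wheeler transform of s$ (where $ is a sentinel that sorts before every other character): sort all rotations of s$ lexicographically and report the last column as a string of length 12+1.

rank  rotation       last
    0  $becddcbdefcf  f
    1  bdefcf$becddc  c
    2  becddcbdefcf$  $
    3  cbdefcf$becdd  d
    4  cddcbdefcf$be  e
    5  cf$becddcbdef  f
    6  dcbdefcf$becd  d
    7  ddcbdefcf$bec  c
    8  defcf$becddcb  b
    9  ecddcbdefcf$b  b
   10  efcf$becddcbd  d
   11  f$becddcbdefc  c
   12  fcf$becddcbde  e

fc$defdcbbdce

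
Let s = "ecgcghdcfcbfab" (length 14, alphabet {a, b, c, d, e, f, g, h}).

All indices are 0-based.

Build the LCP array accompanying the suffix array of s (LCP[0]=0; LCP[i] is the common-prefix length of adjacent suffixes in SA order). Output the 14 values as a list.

rank | idx | suffix
   0 |  12 | ab
   1 |  13 | b
   2 |  10 | bfab
   3 |   9 | cbfab
   4 |   7 | cfcbfab
   5 |   1 | cgcghdcfcbfab
   6 |   3 | cghdcfcbfab
   7 |   6 | dcfcbfab
   8 |   0 | ecgcghdcfcbfab
   9 |  11 | fab
  10 |   8 | fcbfab
  11 |   2 | gcghdcfcbfab
  12 |   4 | ghdcfcbfab
  13 |   5 | hdcfcbfab

SA = [12, 13, 10, 9, 7, 1, 3, 6, 0, 11, 8, 2, 4, 5]
i: (SA[i-1],SA[i]) lcp shared
  1: (12,13) 0 ''
  2: (13,10) 1 'b'
  3: (10,9) 0 ''
  4: (9,7) 1 'c'
  5: (7,1) 1 'c'
  6: (1,3) 2 'cg'
  7: (3,6) 0 ''
  8: (6,0) 0 ''
  9: (0,11) 0 ''
  10: (11,8) 1 'f'
  11: (8,2) 0 ''
  12: (2,4) 1 'g'
  13: (4,5) 0 ''

[0, 0, 1, 0, 1, 1, 2, 0, 0, 0, 1, 0, 1, 0]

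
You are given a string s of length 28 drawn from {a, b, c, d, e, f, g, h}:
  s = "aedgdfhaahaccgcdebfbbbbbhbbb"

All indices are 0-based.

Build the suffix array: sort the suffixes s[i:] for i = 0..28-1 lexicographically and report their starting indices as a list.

[7, 10, 0, 8, 27, 26, 25, 19, 20, 21, 22, 17, 23, 11, 14, 12, 15, 4, 2, 16, 1, 18, 5, 13, 3, 6, 9, 24]

rank | idx | suffix
   0 |   7 | aahaccgcdebfbbbbbhbbb
   1 |  10 | accgcdebfbbbbbhbbb
   2 |   0 | aedgdfhaahaccgcdebfbbbbbhbbb
   3 |   8 | ahaccgcdebfbbbbbhbbb
   4 |  27 | b
   5 |  26 | bb
   6 |  25 | bbb
   7 |  19 | bbbbbhbbb
   8 |  20 | bbbbhbbb
   9 |  21 | bbbhbbb
  10 |  22 | bbhbbb
  11 |  17 | bfbbbbbhbbb
  12 |  23 | bhbbb
  13 |  11 | ccgcdebfbbbbbhbbb
  14 |  14 | cdebfbbbbbhbbb
  15 |  12 | cgcdebfbbbbbhbbb
  16 |  15 | debfbbbbbhbbb
  17 |   4 | dfhaahaccgcdebfbbbbbhbbb
  18 |   2 | dgdfhaahaccgcdebfbbbbbhbbb
  19 |  16 | ebfbbbbbhbbb
  20 |   1 | edgdfhaahaccgcdebfbbbbbhbbb
  21 |  18 | fbbbbbhbbb
  22 |   5 | fhaahaccgcdebfbbbbbhbbb
  23 |  13 | gcdebfbbbbbhbbb
  24 |   3 | gdfhaahaccgcdebfbbbbbhbbb
  25 |   6 | haahaccgcdebfbbbbbhbbb
  26 |   9 | haccgcdebfbbbbbhbbb
  27 |  24 | hbbb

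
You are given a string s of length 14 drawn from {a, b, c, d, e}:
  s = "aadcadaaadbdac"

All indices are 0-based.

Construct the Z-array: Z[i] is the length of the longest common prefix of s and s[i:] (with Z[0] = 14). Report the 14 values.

Z[0]=14
i=1: outside box; Z[1]=1 grow→box=[1,2)
i=2: outside box; Z[2]=0
i=3: outside box; Z[3]=0
i=4: outside box; Z[4]=1 grow→box=[4,5)
i=5: outside box; Z[5]=0
i=6: outside box; Z[6]=2 grow→box=[6,8)
i=7: min(r-i=1, Z[1]=1)=1; Z[7]=3 grow→box=[7,10)
i=8: min(r-i=2, Z[1]=1)=1; Z[8]=1
i=9: min(r-i=1, Z[2]=0)=0; Z[9]=0
i=10: outside box; Z[10]=0
i=11: outside box; Z[11]=0
i=12: outside box; Z[12]=1 grow→box=[12,13)
i=13: outside box; Z[13]=0

[14, 1, 0, 0, 1, 0, 2, 3, 1, 0, 0, 0, 1, 0]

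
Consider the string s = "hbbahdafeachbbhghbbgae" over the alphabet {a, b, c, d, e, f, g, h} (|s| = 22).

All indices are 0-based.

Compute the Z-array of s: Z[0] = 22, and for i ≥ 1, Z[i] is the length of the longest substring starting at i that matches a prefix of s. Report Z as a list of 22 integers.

Z[0]=22
i=1: fresh scan; Z[1]=0
i=2: fresh scan; Z[2]=0
i=3: fresh scan; Z[3]=0
i=4: fresh scan; Z[4]=1 grow→box=[4,5)
i=5: fresh scan; Z[5]=0
i=6: fresh scan; Z[6]=0
i=7: fresh scan; Z[7]=0
i=8: fresh scan; Z[8]=0
i=9: fresh scan; Z[9]=0
i=10: fresh scan; Z[10]=0
i=11: fresh scan; Z[11]=3 grow→box=[11,14)
i=12: min(r-i=2, Z[1]=0)=0; Z[12]=0
i=13: min(r-i=1, Z[2]=0)=0; Z[13]=0
i=14: fresh scan; Z[14]=1 grow→box=[14,15)
i=15: fresh scan; Z[15]=0
i=16: fresh scan; Z[16]=3 grow→box=[16,19)
i=17: min(r-i=2, Z[1]=0)=0; Z[17]=0
i=18: min(r-i=1, Z[2]=0)=0; Z[18]=0
i=19: fresh scan; Z[19]=0
i=20: fresh scan; Z[20]=0
i=21: fresh scan; Z[21]=0

[22, 0, 0, 0, 1, 0, 0, 0, 0, 0, 0, 3, 0, 0, 1, 0, 3, 0, 0, 0, 0, 0]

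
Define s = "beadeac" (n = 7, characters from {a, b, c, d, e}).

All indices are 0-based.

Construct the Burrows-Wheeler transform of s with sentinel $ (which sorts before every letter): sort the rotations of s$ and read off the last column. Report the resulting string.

rank  rotation  last
    0  $beadeac  c
    1  ac$beade  e
    2  adeac$be  e
    3  beadeac$  $
    4  c$beadea  a
    5  deac$bea  a
    6  eac$bead  d
    7  eadeac$b  b

cee$aadb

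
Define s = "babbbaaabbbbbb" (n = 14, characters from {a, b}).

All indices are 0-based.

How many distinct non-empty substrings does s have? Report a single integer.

sorted suffixes:
  #0 SA[0]=5  'aaabbbbbb'
  #1 SA[1]=6  'aabbbbbb'
  #2 SA[2]=1  'abbbaaabbbbbb'
  #3 SA[3]=7  'abbbbbb'
  #4 SA[4]=13  'b'
  #5 SA[5]=4  'baaabbbbbb'
  #6 SA[6]=0  'babbbaaabbbbbb'
  #7 SA[7]=12  'bb'
  #8 SA[8]=3  'bbaaabbbbbb'
  #9 SA[9]=11  'bbb'
  #10 SA[10]=2  'bbbaaabbbbbb'
  #11 SA[11]=10  'bbbb'
  #12 SA[12]=9  'bbbbb'
  #13 SA[13]=8  'bbbbbb'

SA = [5, 6, 1, 7, 13, 4, 0, 12, 3, 11, 2, 10, 9, 8]
rank  pair      lcp
   1  s[5:],s[6:]  2  'aa'
   2  s[6:],s[1:]  1  'a'
   3  s[1:],s[7:]  4  'abbb'
   4  s[7:],s[13:]  0  ''
   5  s[13:],s[4:]  1  'b'
   6  s[4:],s[0:]  2  'ba'
   7  s[0:],s[12:]  1  'b'
   8  s[12:],s[3:]  2  'bb'
   9  s[3:],s[11:]  2  'bb'
  10  s[11:],s[2:]  3  'bbb'
  11  s[2:],s[10:]  3  'bbb'
  12  s[10:],s[9:]  4  'bbbb'
  13  s[9:],s[8:]  5  'bbbbb'

n(n+1)/2 = 14·15/2 = 105
Σ LCP = 0 + 2 + 1 + 4 + 0 + 1 + 2 + 1 + 2 + 2 + 3 + 3 + 4 + 5 = 30
distinct = 105 − 30 = 75

75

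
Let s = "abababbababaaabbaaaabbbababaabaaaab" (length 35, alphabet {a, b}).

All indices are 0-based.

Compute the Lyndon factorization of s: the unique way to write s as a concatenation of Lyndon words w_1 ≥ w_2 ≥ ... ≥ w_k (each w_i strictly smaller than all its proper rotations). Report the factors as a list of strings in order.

emit factor 1: 'abababb' (i=0, period=7)
emit factor 2: 'ab' (i=7, period=2)
emit factor 3: 'ab' (i=9, period=2)
emit factor 4: 'aaabb' (i=11, period=5)
emit factor 5: 'aaaabbbababaab' (i=16, period=14)
emit factor 6: 'aaaab' (i=30, period=5)

["abababb", "ab", "ab", "aaabb", "aaaabbbababaab", "aaaab"]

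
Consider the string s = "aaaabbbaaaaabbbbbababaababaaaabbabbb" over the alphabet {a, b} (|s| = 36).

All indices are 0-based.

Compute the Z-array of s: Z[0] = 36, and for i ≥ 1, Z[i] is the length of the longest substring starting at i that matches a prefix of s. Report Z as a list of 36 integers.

[36, 3, 2, 1, 0, 0, 0, 4, 7, 3, 2, 1, 0, 0, 0, 0, 0, 1, 0, 1, 0, 2, 1, 0, 1, 0, 6, 3, 2, 1, 0, 0, 1, 0, 0, 0]

Z[0]=36
i=1: fresh scan; Z[1]=3 scan→box=[1,4)
i=2: min(r-i=2, Z[1]=3)=2; Z[2]=2
i=3: min(r-i=1, Z[2]=2)=1; Z[3]=1
i=4: fresh scan; Z[4]=0
i=5: fresh scan; Z[5]=0
i=6: fresh scan; Z[6]=0
i=7: fresh scan; Z[7]=4 scan→box=[7,11)
i=8: min(r-i=3, Z[1]=3)=3; Z[8]=7 scan→box=[8,15)
i=9: min(r-i=6, Z[1]=3)=3; Z[9]=3
i=10: min(r-i=5, Z[2]=2)=2; Z[10]=2
i=11: min(r-i=4, Z[3]=1)=1; Z[11]=1
i=12: min(r-i=3, Z[4]=0)=0; Z[12]=0
i=13: min(r-i=2, Z[5]=0)=0; Z[13]=0
i=14: min(r-i=1, Z[6]=0)=0; Z[14]=0
i=15: fresh scan; Z[15]=0
i=16: fresh scan; Z[16]=0
i=17: fresh scan; Z[17]=1 scan→box=[17,18)
i=18: fresh scan; Z[18]=0
i=19: fresh scan; Z[19]=1 scan→box=[19,20)
i=20: fresh scan; Z[20]=0
i=21: fresh scan; Z[21]=2 scan→box=[21,23)
i=22: min(r-i=1, Z[1]=3)=1; Z[22]=1
i=23: fresh scan; Z[23]=0
i=24: fresh scan; Z[24]=1 scan→box=[24,25)
i=25: fresh scan; Z[25]=0
i=26: fresh scan; Z[26]=6 scan→box=[26,32)
i=27: min(r-i=5, Z[1]=3)=3; Z[27]=3
i=28: min(r-i=4, Z[2]=2)=2; Z[28]=2
i=29: min(r-i=3, Z[3]=1)=1; Z[29]=1
i=30: min(r-i=2, Z[4]=0)=0; Z[30]=0
i=31: min(r-i=1, Z[5]=0)=0; Z[31]=0
i=32: fresh scan; Z[32]=1 scan→box=[32,33)
i=33: fresh scan; Z[33]=0
i=34: fresh scan; Z[34]=0
i=35: fresh scan; Z[35]=0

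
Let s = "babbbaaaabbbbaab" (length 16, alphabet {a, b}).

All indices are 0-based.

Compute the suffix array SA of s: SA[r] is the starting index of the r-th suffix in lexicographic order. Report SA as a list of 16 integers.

sorted suffixes:
  #0 SA[0]=5  'aaaabbbbaab'
  #1 SA[1]=6  'aaabbbbaab'
  #2 SA[2]=13  'aab'
  #3 SA[3]=7  'aabbbbaab'
  #4 SA[4]=14  'ab'
  #5 SA[5]=1  'abbbaaaabbbbaab'
  #6 SA[6]=8  'abbbbaab'
  #7 SA[7]=15  'b'
  #8 SA[8]=4  'baaaabbbbaab'
  #9 SA[9]=12  'baab'
  #10 SA[10]=0  'babbbaaaabbbbaab'
  #11 SA[11]=3  'bbaaaabbbbaab'
  #12 SA[12]=11  'bbaab'
  #13 SA[13]=2  'bbbaaaabbbbaab'
  #14 SA[14]=10  'bbbaab'
  #15 SA[15]=9  'bbbbaab'

[5, 6, 13, 7, 14, 1, 8, 15, 4, 12, 0, 3, 11, 2, 10, 9]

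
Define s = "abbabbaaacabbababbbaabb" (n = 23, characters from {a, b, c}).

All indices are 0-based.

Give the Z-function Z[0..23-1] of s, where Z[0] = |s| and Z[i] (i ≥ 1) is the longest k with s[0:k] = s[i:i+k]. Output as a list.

Z[0]=23
i=1: outside box; Z[1]=0
i=2: outside box; Z[2]=0
i=3: outside box; Z[3]=4 extend→box=[3,7)
i=4: min(r-i=3, Z[1]=0)=0; Z[4]=0
i=5: min(r-i=2, Z[2]=0)=0; Z[5]=0
i=6: min(r-i=1, Z[3]=4)=1; Z[6]=1
i=7: outside box; Z[7]=1 extend→box=[7,8)
i=8: outside box; Z[8]=1 extend→box=[8,9)
i=9: outside box; Z[9]=0
i=10: outside box; Z[10]=5 extend→box=[10,15)
i=11: min(r-i=4, Z[1]=0)=0; Z[11]=0
i=12: min(r-i=3, Z[2]=0)=0; Z[12]=0
i=13: min(r-i=2, Z[3]=4)=2; Z[13]=2
i=14: min(r-i=1, Z[4]=0)=0; Z[14]=0
i=15: outside box; Z[15]=3 extend→box=[15,18)
i=16: min(r-i=2, Z[1]=0)=0; Z[16]=0
i=17: min(r-i=1, Z[2]=0)=0; Z[17]=0
i=18: outside box; Z[18]=0
i=19: outside box; Z[19]=1 extend→box=[19,20)
i=20: outside box; Z[20]=3 extend→box=[20,23)
i=21: min(r-i=2, Z[1]=0)=0; Z[21]=0
i=22: min(r-i=1, Z[2]=0)=0; Z[22]=0

[23, 0, 0, 4, 0, 0, 1, 1, 1, 0, 5, 0, 0, 2, 0, 3, 0, 0, 0, 1, 3, 0, 0]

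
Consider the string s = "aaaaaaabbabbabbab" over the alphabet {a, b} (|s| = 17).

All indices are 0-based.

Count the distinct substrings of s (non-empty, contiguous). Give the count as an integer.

rank | idx | suffix
   0 |   0 | aaaaaaabbabbabbab
   1 |   1 | aaaaaabbabbabbab
   2 |   2 | aaaaabbabbabbab
   3 |   3 | aaaabbabbabbab
   4 |   4 | aaabbabbabbab
   5 |   5 | aabbabbabbab
   6 |  15 | ab
   7 |  12 | abbab
   8 |   9 | abbabbab
   9 |   6 | abbabbabbab
  10 |  16 | b
  11 |  14 | bab
  12 |  11 | babbab
  13 |   8 | babbabbab
  14 |  13 | bbab
  15 |  10 | bbabbab
  16 |   7 | bbabbabbab

SA = [0, 1, 2, 3, 4, 5, 15, 12, 9, 6, 16, 14, 11, 8, 13, 10, 7]
rank  pair      lcp
   1  s[0:],s[1:]  6  'aaaaaa'
   2  s[1:],s[2:]  5  'aaaaa'
   3  s[2:],s[3:]  4  'aaaa'
   4  s[3:],s[4:]  3  'aaa'
   5  s[4:],s[5:]  2  'aa'
   6  s[5:],s[15:]  1  'a'
   7  s[15:],s[12:]  2  'ab'
   8  s[12:],s[9:]  5  'abbab'
   9  s[9:],s[6:]  8  'abbabbab'
  10  s[6:],s[16:]  0  ''
  11  s[16:],s[14:]  1  'b'
  12  s[14:],s[11:]  3  'bab'
  13  s[11:],s[8:]  6  'babbab'
  14  s[8:],s[13:]  1  'b'
  15  s[13:],s[10:]  4  'bbab'
  16  s[10:],s[7:]  7  'bbabbab'

n(n+1)/2 = 17·18/2 = 153
Σ LCP = 0 + 6 + 5 + 4 + 3 + 2 + 1 + 2 + 5 + 8 + 0 + 1 + 3 + 6 + 1 + 4 + 7 = 58
distinct = 153 − 58 = 95

95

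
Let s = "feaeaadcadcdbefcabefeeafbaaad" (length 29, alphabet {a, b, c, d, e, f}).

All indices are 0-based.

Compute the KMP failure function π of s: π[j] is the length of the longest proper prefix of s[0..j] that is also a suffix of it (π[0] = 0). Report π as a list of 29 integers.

π[0] = 0
j=1 s[j]='e': π[1]=0 (border '')
j=2 s[j]='a': π[2]=0 (border '')
j=3 s[j]='e': π[3]=0 (border '')
j=4 s[j]='a': π[4]=0 (border '')
j=5 s[j]='a': π[5]=0 (border '')
j=6 s[j]='d': π[6]=0 (border '')
j=7 s[j]='c': π[7]=0 (border '')
j=8 s[j]='a': π[8]=0 (border '')
j=9 s[j]='d': π[9]=0 (border '')
j=10 s[j]='c': π[10]=0 (border '')
j=11 s[j]='d': π[11]=0 (border '')
j=12 s[j]='b': π[12]=0 (border '')
j=13 s[j]='e': π[13]=0 (border '')
j=14 s[j]='f': π[14]=1 (border 'f')
j=15 s[j]='c': k: 1→0; π[15]=0 (border '')
j=16 s[j]='a': π[16]=0 (border '')
j=17 s[j]='b': π[17]=0 (border '')
j=18 s[j]='e': π[18]=0 (border '')
j=19 s[j]='f': π[19]=1 (border 'f')
j=20 s[j]='e': π[20]=2 (border 'fe')
j=21 s[j]='e': k: 2→0; π[21]=0 (border '')
j=22 s[j]='a': π[22]=0 (border '')
j=23 s[j]='f': π[23]=1 (border 'f')
j=24 s[j]='b': k: 1→0; π[24]=0 (border '')
j=25 s[j]='a': π[25]=0 (border '')
j=26 s[j]='a': π[26]=0 (border '')
j=27 s[j]='a': π[27]=0 (border '')
j=28 s[j]='d': π[28]=0 (border '')

[0, 0, 0, 0, 0, 0, 0, 0, 0, 0, 0, 0, 0, 0, 1, 0, 0, 0, 0, 1, 2, 0, 0, 1, 0, 0, 0, 0, 0]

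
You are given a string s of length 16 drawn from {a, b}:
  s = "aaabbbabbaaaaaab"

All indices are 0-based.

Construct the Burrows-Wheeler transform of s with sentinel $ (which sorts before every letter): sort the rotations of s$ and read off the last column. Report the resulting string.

rank  rotation           last
    0  $aaabbbabbaaaaaab  b
    1  aaaaaab$aaabbbabb  b
    2  aaaaab$aaabbbabba  a
    3  aaaab$aaabbbabbaa  a
    4  aaab$aaabbbabbaaa  a
    5  aaabbbabbaaaaaab$  $
    6  aab$aaabbbabbaaaa  a
    7  aabbbabbaaaaaab$a  a
    8  ab$aaabbbabbaaaaa  a
    9  abbaaaaaab$aaabbb  b
   10  abbbabbaaaaaab$aa  a
   11  b$aaabbbabbaaaaaa  a
   12  baaaaaab$aaabbbab  b
   13  babbaaaaaab$aaabb  b
   14  bbaaaaaab$aaabbba  a
   15  bbabbaaaaaab$aaab  b
   16  bbbabbaaaaaab$aaa  a

bbaaa$aaabaabbaba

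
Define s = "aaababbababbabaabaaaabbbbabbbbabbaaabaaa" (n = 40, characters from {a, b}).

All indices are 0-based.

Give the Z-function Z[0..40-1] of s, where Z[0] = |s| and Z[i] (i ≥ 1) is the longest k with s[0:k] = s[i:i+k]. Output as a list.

Z[0]=40
i=1: fresh scan; Z[1]=2 extend→box=[1,3)
i=2: min(r-i=1, Z[1]=2)=1; Z[2]=1
i=3: fresh scan; Z[3]=0
i=4: fresh scan; Z[4]=1 extend→box=[4,5)
i=5: fresh scan; Z[5]=0
i=6: fresh scan; Z[6]=0
i=7: fresh scan; Z[7]=1 extend→box=[7,8)
i=8: fresh scan; Z[8]=0
i=9: fresh scan; Z[9]=1 extend→box=[9,10)
i=10: fresh scan; Z[10]=0
i=11: fresh scan; Z[11]=0
i=12: fresh scan; Z[12]=1 extend→box=[12,13)
i=13: fresh scan; Z[13]=0
i=14: fresh scan; Z[14]=2 extend→box=[14,16)
i=15: min(r-i=1, Z[1]=2)=1; Z[15]=1
i=16: fresh scan; Z[16]=0
i=17: fresh scan; Z[17]=3 extend→box=[17,20)
i=18: min(r-i=2, Z[1]=2)=2; Z[18]=4 extend→box=[18,22)
i=19: min(r-i=3, Z[1]=2)=2; Z[19]=2
i=20: min(r-i=2, Z[2]=1)=1; Z[20]=1
i=21: min(r-i=1, Z[3]=0)=0; Z[21]=0
i=22: fresh scan; Z[22]=0
i=23: fresh scan; Z[23]=0
i=24: fresh scan; Z[24]=0
i=25: fresh scan; Z[25]=1 extend→box=[25,26)
i=26: fresh scan; Z[26]=0
i=27: fresh scan; Z[27]=0
i=28: fresh scan; Z[28]=0
i=29: fresh scan; Z[29]=0
i=30: fresh scan; Z[30]=1 extend→box=[30,31)
i=31: fresh scan; Z[31]=0
i=32: fresh scan; Z[32]=0
i=33: fresh scan; Z[33]=5 extend→box=[33,38)
i=34: min(r-i=4, Z[1]=2)=2; Z[34]=2
i=35: min(r-i=3, Z[2]=1)=1; Z[35]=1
i=36: min(r-i=2, Z[3]=0)=0; Z[36]=0
i=37: min(r-i=1, Z[4]=1)=1; Z[37]=3 extend→box=[37,40)
i=38: min(r-i=2, Z[1]=2)=2; Z[38]=2
i=39: min(r-i=1, Z[2]=1)=1; Z[39]=1

[40, 2, 1, 0, 1, 0, 0, 1, 0, 1, 0, 0, 1, 0, 2, 1, 0, 3, 4, 2, 1, 0, 0, 0, 0, 1, 0, 0, 0, 0, 1, 0, 0, 5, 2, 1, 0, 3, 2, 1]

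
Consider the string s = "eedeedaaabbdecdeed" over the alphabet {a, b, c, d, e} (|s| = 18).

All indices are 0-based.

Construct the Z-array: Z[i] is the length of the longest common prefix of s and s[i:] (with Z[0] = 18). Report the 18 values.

[18, 1, 0, 3, 1, 0, 0, 0, 0, 0, 0, 0, 1, 0, 0, 3, 1, 0]

Z[0]=18
i=1: outside box; Z[1]=1 extend→box=[1,2)
i=2: outside box; Z[2]=0
i=3: outside box; Z[3]=3 extend→box=[3,6)
i=4: min(r-i=2, Z[1]=1)=1; Z[4]=1
i=5: min(r-i=1, Z[2]=0)=0; Z[5]=0
i=6: outside box; Z[6]=0
i=7: outside box; Z[7]=0
i=8: outside box; Z[8]=0
i=9: outside box; Z[9]=0
i=10: outside box; Z[10]=0
i=11: outside box; Z[11]=0
i=12: outside box; Z[12]=1 extend→box=[12,13)
i=13: outside box; Z[13]=0
i=14: outside box; Z[14]=0
i=15: outside box; Z[15]=3 extend→box=[15,18)
i=16: min(r-i=2, Z[1]=1)=1; Z[16]=1
i=17: min(r-i=1, Z[2]=0)=0; Z[17]=0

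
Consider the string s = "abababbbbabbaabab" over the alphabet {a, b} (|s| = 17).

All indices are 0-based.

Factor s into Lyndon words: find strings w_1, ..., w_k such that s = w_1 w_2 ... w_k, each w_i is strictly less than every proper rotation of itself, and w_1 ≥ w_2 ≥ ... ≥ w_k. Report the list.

["abababbbbabb", "aabab"]

emit factor 1: 'abababbbbabb' (i=0, period=12)
emit factor 2: 'aabab' (i=12, period=5)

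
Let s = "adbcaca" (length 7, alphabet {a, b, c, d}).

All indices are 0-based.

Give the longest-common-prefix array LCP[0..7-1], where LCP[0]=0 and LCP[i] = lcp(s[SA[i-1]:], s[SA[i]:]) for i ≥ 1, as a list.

rank | idx | suffix
   0 |   6 | a
   1 |   4 | aca
   2 |   0 | adbcaca
   3 |   2 | bcaca
   4 |   5 | ca
   5 |   3 | caca
   6 |   1 | dbcaca

SA = [6, 4, 0, 2, 5, 3, 1]
[i] adj suffixes → lcp
  [1] 6/4 → 1 ('a')
  [2] 4/0 → 1 ('a')
  [3] 0/2 → 0 ('')
  [4] 2/5 → 0 ('')
  [5] 5/3 → 2 ('ca')
  [6] 3/1 → 0 ('')

[0, 1, 1, 0, 0, 2, 0]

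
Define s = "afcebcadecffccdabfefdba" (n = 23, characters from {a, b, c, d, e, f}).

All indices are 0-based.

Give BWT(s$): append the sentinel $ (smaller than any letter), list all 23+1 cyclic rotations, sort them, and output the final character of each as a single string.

abdc$deabfcfecfacdffaebc

rank  rotation                  last
    0  $afcebcadecffccdabfefdba  a
    1  a$afcebcadecffccdabfefdb  b
    2  abfefdba$afcebcadecffccd  d
    3  adecffccdabfefdba$afcebc  c
    4  afcebcadecffccdabfefdba$  $
    5  ba$afcebcadecffccdabfefd  d
    6  bcadecffccdabfefdba$afce  e
    7  bfefdba$afcebcadecffccda  a
    8  cadecffccdabfefdba$afceb  b
    9  ccdabfefdba$afcebcadecff  f
   10  cdabfefdba$afcebcadecffc  c
   11  cebcadecffccdabfefdba$af  f
   12  cffccdabfefdba$afcebcade  e
   13  dabfefdba$afcebcadecffcc  c
   14  dba$afcebcadecffccdabfef  f
   15  decffccdabfefdba$afcebca  a
   16  ebcadecffccdabfefdba$afc  c
   17  ecffccdabfefdba$afcebcad  d
   18  efdba$afcebcadecffccdabf  f
   19  fccdabfefdba$afcebcadecf  f
   20  fcebcadecffccdabfefdba$a  a
   21  fdba$afcebcadecffccdabfe  e
   22  fefdba$afcebcadecffccdab  b
   23  ffccdabfefdba$afcebcadec  c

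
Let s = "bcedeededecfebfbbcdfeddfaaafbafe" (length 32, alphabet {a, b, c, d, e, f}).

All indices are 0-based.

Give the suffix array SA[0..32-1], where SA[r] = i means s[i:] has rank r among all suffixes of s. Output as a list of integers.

[24, 25, 26, 29, 28, 15, 16, 0, 13, 17, 1, 10, 21, 8, 6, 3, 22, 18, 31, 12, 9, 20, 7, 5, 2, 4, 23, 27, 14, 30, 11, 19]

rank→(start, suffix):
  0 → (24, 'aaafbafe')
  1 → (25, 'aafbafe')
  2 → (26, 'afbafe')
  3 → (29, 'afe')
  4 → (28, 'bafe')
  5 → (15, 'bbcdfeddfaaafbafe')
  6 → (16, 'bcdfeddfaaafbafe')
  7 → (0, 'bcedeededecfebfbbcdfeddfaaafbafe')
  8 → (13, 'bfbbcdfeddfaaafbafe')
  9 → (17, 'cdfeddfaaafbafe')
  10 → (1, 'cedeededecfebfbbcdfeddfaaafbafe')
  11 → (10, 'cfebfbbcdfeddfaaafbafe')
  12 → (21, 'ddfaaafbafe')
  13 → (8, 'decfebfbbcdfeddfaaafbafe')
  14 → (6, 'dedecfebfbbcdfeddfaaafbafe')
  15 → (3, 'deededecfebfbbcdfeddfaaafbafe')
  16 → (22, 'dfaaafbafe')
  17 → (18, 'dfeddfaaafbafe')
  18 → (31, 'e')
  19 → (12, 'ebfbbcdfeddfaaafbafe')
  20 → (9, 'ecfebfbbcdfeddfaaafbafe')
  21 → (20, 'eddfaaafbafe')
  22 → (7, 'edecfebfbbcdfeddfaaafbafe')
  23 → (5, 'ededecfebfbbcdfeddfaaafbafe')
  24 → (2, 'edeededecfebfbbcdfeddfaaafbafe')
  25 → (4, 'eededecfebfbbcdfeddfaaafbafe')
  26 → (23, 'faaafbafe')
  27 → (27, 'fbafe')
  28 → (14, 'fbbcdfeddfaaafbafe')
  29 → (30, 'fe')
  30 → (11, 'febfbbcdfeddfaaafbafe')
  31 → (19, 'feddfaaafbafe')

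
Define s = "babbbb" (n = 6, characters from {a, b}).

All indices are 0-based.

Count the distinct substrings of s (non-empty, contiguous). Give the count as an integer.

14

rank | idx | suffix
   0 |   1 | abbbb
   1 |   5 | b
   2 |   0 | babbbb
   3 |   4 | bb
   4 |   3 | bbb
   5 |   2 | bbbb

SA = [1, 5, 0, 4, 3, 2]
rank  pair      lcp
   1  s[1:],s[5:]  0  ''
   2  s[5:],s[0:]  1  'b'
   3  s[0:],s[4:]  1  'b'
   4  s[4:],s[3:]  2  'bb'
   5  s[3:],s[2:]  3  'bbb'

n(n+1)/2 = 6·7/2 = 21
Σ LCP = 0 + 0 + 1 + 1 + 2 + 3 = 7
distinct = 21 − 7 = 14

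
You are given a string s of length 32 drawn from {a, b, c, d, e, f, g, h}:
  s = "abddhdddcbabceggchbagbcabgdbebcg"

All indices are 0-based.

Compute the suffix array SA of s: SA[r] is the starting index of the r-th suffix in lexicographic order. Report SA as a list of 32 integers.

[10, 0, 23, 19, 9, 18, 21, 11, 29, 1, 27, 24, 22, 8, 12, 30, 16, 26, 7, 6, 5, 2, 3, 28, 13, 31, 20, 15, 25, 14, 17, 4]

rank→(start, suffix):
  0 → (10, 'abceggchbagbcabgdbebcg')
  1 → (0, 'abddhdddcbabceggchbagbcabgdbebcg')
  2 → (23, 'abgdbebcg')
  3 → (19, 'agbcabgdbebcg')
  4 → (9, 'babceggchbagbcabgdbebcg')
  5 → (18, 'bagbcabgdbebcg')
  6 → (21, 'bcabgdbebcg')
  7 → (11, 'bceggchbagbcabgdbebcg')
  8 → (29, 'bcg')
  9 → (1, 'bddhdddcbabceggchbagbcabgdbebcg')
  10 → (27, 'bebcg')
  11 → (24, 'bgdbebcg')
  12 → (22, 'cabgdbebcg')
  13 → (8, 'cbabceggchbagbcabgdbebcg')
  14 → (12, 'ceggchbagbcabgdbebcg')
  15 → (30, 'cg')
  16 → (16, 'chbagbcabgdbebcg')
  17 → (26, 'dbebcg')
  18 → (7, 'dcbabceggchbagbcabgdbebcg')
  19 → (6, 'ddcbabceggchbagbcabgdbebcg')
  20 → (5, 'dddcbabceggchbagbcabgdbebcg')
  21 → (2, 'ddhdddcbabceggchbagbcabgdbebcg')
  22 → (3, 'dhdddcbabceggchbagbcabgdbebcg')
  23 → (28, 'ebcg')
  24 → (13, 'eggchbagbcabgdbebcg')
  25 → (31, 'g')
  26 → (20, 'gbcabgdbebcg')
  27 → (15, 'gchbagbcabgdbebcg')
  28 → (25, 'gdbebcg')
  29 → (14, 'ggchbagbcabgdbebcg')
  30 → (17, 'hbagbcabgdbebcg')
  31 → (4, 'hdddcbabceggchbagbcabgdbebcg')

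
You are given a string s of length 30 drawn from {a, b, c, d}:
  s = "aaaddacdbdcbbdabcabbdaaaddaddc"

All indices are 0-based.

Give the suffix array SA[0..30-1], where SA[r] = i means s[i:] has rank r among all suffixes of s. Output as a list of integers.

rank→(start, suffix):
  0 → (0, 'aaaddacdbdcbbdabcabbdaaaddaddc')
  1 → (21, 'aaaddaddc')
  2 → (1, 'aaddacdbdcbbdabcabbdaaaddaddc')
  3 → (22, 'aaddaddc')
  4 → (17, 'abbdaaaddaddc')
  5 → (14, 'abcabbdaaaddaddc')
  6 → (5, 'acdbdcbbdabcabbdaaaddaddc')
  7 → (2, 'addacdbdcbbdabcabbdaaaddaddc')
  8 → (23, 'addaddc')
  9 → (26, 'addc')
  10 → (18, 'bbdaaaddaddc')
  11 → (11, 'bbdabcabbdaaaddaddc')
  12 → (15, 'bcabbdaaaddaddc')
  13 → (19, 'bdaaaddaddc')
  14 → (12, 'bdabcabbdaaaddaddc')
  15 → (8, 'bdcbbdabcabbdaaaddaddc')
  16 → (29, 'c')
  17 → (16, 'cabbdaaaddaddc')
  18 → (10, 'cbbdabcabbdaaaddaddc')
  19 → (6, 'cdbdcbbdabcabbdaaaddaddc')
  20 → (20, 'daaaddaddc')
  21 → (13, 'dabcabbdaaaddaddc')
  22 → (4, 'dacdbdcbbdabcabbdaaaddaddc')
  23 → (25, 'daddc')
  24 → (7, 'dbdcbbdabcabbdaaaddaddc')
  25 → (28, 'dc')
  26 → (9, 'dcbbdabcabbdaaaddaddc')
  27 → (3, 'ddacdbdcbbdabcabbdaaaddaddc')
  28 → (24, 'ddaddc')
  29 → (27, 'ddc')

[0, 21, 1, 22, 17, 14, 5, 2, 23, 26, 18, 11, 15, 19, 12, 8, 29, 16, 10, 6, 20, 13, 4, 25, 7, 28, 9, 3, 24, 27]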